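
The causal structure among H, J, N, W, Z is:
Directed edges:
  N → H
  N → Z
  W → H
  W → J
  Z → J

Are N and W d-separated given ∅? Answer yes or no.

Bayes-Ball from N | ∅ reaches {H,J,Z}.
W ∉ reach(N|∅) ⇒ N ⊥ W | ∅.

Yes — N ⊥ W | ∅.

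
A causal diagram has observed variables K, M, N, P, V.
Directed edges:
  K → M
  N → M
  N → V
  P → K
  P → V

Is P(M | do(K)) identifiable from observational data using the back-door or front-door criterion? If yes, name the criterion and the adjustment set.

desc(K)\{K}={M}; candidates ⊆ {N,P,V}.
∅: K⊥M given ∅ in G with K→· removed — back-door holds.
P(M|do(K)) = P(M|K) — no adjustment needed.

P(M|do(K)): backdoor, adjust for ∅.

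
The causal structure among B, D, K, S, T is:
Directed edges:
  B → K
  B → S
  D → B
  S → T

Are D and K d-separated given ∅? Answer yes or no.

No — D and K are d-connected given ∅.

Bayes-Ball from D | ∅ reaches {B,K,S,T}.
K ∈ reach(D|∅) ⇒ D ⊥̸ K | ∅.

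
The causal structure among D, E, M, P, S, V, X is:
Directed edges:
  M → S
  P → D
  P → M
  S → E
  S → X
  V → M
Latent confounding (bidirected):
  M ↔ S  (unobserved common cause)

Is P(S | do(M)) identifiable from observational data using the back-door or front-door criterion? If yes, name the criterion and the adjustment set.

P(S|do(M)): not identifiable (no BD/FD set).

desc(M)\{M}={E,S,X}; candidates ⊆ {D,P,V}.
M↔S: latent back-door arc(s) into M.
size 0: {}; under {} M still reaches {D,E,P,S,V,X} ∋ S.
size 1: {D}, {P}, {V}; under {D} M still reaches {E,P,S,V,X} ∋ S.
size 2: {D,P}, {D,V}, {P,V}; under {D,P} M still reaches {E,S,V,X} ∋ S.
M↔S cannot be blocked by any observed set — no back-door set.
No mediator lies on a directed M→…→S path.
Neither criterion identifies P(S|do(M)) in this graph.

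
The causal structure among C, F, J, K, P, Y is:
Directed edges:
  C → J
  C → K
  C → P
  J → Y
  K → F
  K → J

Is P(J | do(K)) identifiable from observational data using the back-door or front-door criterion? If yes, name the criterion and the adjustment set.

P(J|do(K)): backdoor, adjust for {C}.

desc(K)\{K}={F,J,Y}; candidates ⊆ {C,P}.
size 0: {}; under {} K still reaches {C,J,P,Y} ∋ J.
{C}: K⊥J given {C} in G with K→· removed — back-door holds.
P(J|do(K)) = Σ_{C} P(J|K,C)·P(C).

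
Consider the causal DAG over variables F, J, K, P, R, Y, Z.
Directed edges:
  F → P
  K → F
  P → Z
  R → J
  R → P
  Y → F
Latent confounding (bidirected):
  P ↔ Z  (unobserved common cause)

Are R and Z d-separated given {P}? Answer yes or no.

Bayes-Ball from R | {P} reaches {F,J,K,Y,Z}.
Z ∈ reach(R|{P}) ⇒ R ⊥̸ Z | {P}.

No — R and Z are d-connected given {P}.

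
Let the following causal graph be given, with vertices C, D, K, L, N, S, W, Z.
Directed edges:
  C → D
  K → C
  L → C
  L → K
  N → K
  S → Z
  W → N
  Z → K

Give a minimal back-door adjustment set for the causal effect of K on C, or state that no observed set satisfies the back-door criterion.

K→C: minimal back-door set {L}.

desc(K)\{K}={C,D}; candidates ⊆ {L,N,S,W,Z}.
size 0: {}; under {} K still reaches {C,D,L,N,S,W,Z} ∋ C.
{L}: K⊥C given {L} in G with K→· removed — back-door holds.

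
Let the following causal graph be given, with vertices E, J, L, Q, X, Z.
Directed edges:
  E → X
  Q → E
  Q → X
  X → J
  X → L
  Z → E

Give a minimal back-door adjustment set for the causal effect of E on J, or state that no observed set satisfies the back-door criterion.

E→J: minimal back-door set {Q}.

desc(E)\{E}={J,L,X}; candidates ⊆ {Q,Z}.
size 0: {}; under {} E still reaches {J,L,Q,X,Z} ∋ J.
{Q}: E⊥J given {Q} in G with E→· removed — back-door holds.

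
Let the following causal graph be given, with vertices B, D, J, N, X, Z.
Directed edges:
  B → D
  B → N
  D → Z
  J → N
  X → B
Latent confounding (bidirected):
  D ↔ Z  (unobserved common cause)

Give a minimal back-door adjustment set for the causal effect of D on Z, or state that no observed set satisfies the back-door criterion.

desc(D)\{D}={Z}; candidates ⊆ {B,J,N,X}.
D↔Z: latent back-door arc(s) into D.
size 0: {}; under {} D still reaches {B,N,X,Z} ∋ Z.
size 1: {B}, {J}, {N} …(+1); under {B} D still reaches {Z} ∋ Z.
size 2: {B,J}, {B,N}, {B,X} …(+3); under {B,J} D still reaches {Z} ∋ Z.
D↔Z cannot be blocked by any observed set — no back-door set.

D→Z: no observed back-door set.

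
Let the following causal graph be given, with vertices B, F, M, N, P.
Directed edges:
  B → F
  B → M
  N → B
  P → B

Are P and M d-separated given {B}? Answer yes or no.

Yes — P ⊥ M | {B}.

Bayes-Ball from P | {B} reaches {N}.
M ∉ reach(P|{B}) ⇒ P ⊥ M | {B}.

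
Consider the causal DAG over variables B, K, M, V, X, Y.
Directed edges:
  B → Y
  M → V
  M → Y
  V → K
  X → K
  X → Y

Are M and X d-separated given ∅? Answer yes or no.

Yes — M ⊥ X | ∅.

Bayes-Ball from M | ∅ reaches {K,V,Y}.
X ∉ reach(M|∅) ⇒ M ⊥ X | ∅.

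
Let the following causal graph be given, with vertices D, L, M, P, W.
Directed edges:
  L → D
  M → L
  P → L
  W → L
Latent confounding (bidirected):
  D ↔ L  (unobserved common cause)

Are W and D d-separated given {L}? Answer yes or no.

No — W and D are d-connected given {L}.

Bayes-Ball from W | {L} reaches {D,M,P}.
D ∈ reach(W|{L}) ⇒ W ⊥̸ D | {L}.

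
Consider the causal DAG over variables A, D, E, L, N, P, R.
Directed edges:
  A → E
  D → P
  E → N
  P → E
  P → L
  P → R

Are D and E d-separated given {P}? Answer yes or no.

Bayes-Ball from D | {P} reaches ∅.
E ∉ reach(D|{P}) ⇒ D ⊥ E | {P}.

Yes — D ⊥ E | {P}.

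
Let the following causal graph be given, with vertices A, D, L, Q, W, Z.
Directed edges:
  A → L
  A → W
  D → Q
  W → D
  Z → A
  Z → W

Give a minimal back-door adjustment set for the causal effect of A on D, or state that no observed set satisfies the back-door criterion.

desc(A)\{A}={D,L,Q,W}; candidates ⊆ {Z}.
size 0: {}; under {} A still reaches {D,Q,W,Z} ∋ D.
{Z}: A⊥D given {Z} in G with A→· removed — back-door holds.

A→D: minimal back-door set {Z}.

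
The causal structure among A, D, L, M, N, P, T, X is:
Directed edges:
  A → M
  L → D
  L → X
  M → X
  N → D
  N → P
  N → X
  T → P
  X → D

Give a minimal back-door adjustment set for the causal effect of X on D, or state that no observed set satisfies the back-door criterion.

X→D: minimal back-door set {L, N}.

desc(X)\{X}={D}; candidates ⊆ {A,L,M,N,P,T}.
size 0: {}; under {} X still reaches {A,D,L,M,N,P} ∋ D.
size 1: {A}, {L}, {M} …(+3); under {A} X still reaches {D,L,M,N,P} ∋ D.
{L,N}: X⊥D given {L,N} in G with X→· removed — back-door holds.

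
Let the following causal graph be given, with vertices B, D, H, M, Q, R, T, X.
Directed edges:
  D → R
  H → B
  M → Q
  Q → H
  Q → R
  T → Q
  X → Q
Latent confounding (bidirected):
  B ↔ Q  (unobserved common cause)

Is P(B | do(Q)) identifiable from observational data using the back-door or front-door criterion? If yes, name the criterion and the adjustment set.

P(B|do(Q)): frontdoor, adjust for {H}.

desc(Q)\{Q}={B,H,R}; candidates ⊆ {D,M,T,X}.
Q↔B: latent back-door arc(s) into Q.
size 0: {}; under {} Q still reaches {B,M,T,X} ∋ B.
size 1: {D}, {M}, {T} …(+1); under {D} Q still reaches {B,M,T,X} ∋ B.
size 2: {D,M}, {D,T}, {D,X} …(+3); under {D,M} Q still reaches {B,T,X} ∋ B.
Q↔B cannot be blocked by any observed set — no back-door set.
{H}: (i) intercepts every directed Q→B path; (ii) no back-door Q→{H}; (iii) {Q} blocks every back-door {H}→B. Front-door holds.
P(B|do(Q)) = Σ_{H} P(H|Q) Σ_{Q'} P(B|H,Q')P(Q').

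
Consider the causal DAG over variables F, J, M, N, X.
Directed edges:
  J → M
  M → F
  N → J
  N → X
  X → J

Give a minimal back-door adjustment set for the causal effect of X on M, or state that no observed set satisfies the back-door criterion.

desc(X)\{X}={F,J,M}; candidates ⊆ {N}.
size 0: {}; under {} X still reaches {F,J,M,N} ∋ M.
{N}: X⊥M given {N} in G with X→· removed — back-door holds.

X→M: minimal back-door set {N}.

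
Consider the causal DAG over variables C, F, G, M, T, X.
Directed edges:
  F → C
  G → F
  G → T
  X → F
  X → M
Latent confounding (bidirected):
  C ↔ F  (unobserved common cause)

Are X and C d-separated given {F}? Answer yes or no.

No — X and C are d-connected given {F}.

Bayes-Ball from X | {F} reaches {C,G,M,T}.
C ∈ reach(X|{F}) ⇒ X ⊥̸ C | {F}.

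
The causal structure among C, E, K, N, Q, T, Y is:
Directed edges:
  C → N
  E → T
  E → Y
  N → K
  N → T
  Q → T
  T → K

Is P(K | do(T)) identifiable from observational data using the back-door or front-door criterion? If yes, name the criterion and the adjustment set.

desc(T)\{T}={K}; candidates ⊆ {C,E,N,Q,Y}.
size 0: {}; under {} T still reaches {C,E,K,N,Q,Y} ∋ K.
{N}: T⊥K given {N} in G with T→· removed — back-door holds.
P(K|do(T)) = Σ_{N} P(K|T,N)·P(N).

P(K|do(T)): backdoor, adjust for {N}.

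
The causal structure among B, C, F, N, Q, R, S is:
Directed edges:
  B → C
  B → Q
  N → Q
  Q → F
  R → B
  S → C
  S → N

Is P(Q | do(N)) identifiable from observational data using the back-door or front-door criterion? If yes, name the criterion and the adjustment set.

desc(N)\{N}={F,Q}; candidates ⊆ {B,C,R,S}.
∅: N⊥Q given ∅ in G with N→· removed — back-door holds.
P(Q|do(N)) = P(Q|N) — no adjustment needed.

P(Q|do(N)): backdoor, adjust for ∅.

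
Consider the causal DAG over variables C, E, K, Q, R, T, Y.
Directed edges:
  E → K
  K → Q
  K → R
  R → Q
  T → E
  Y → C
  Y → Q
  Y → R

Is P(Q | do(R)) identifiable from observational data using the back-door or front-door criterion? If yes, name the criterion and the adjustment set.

desc(R)\{R}={Q}; candidates ⊆ {C,E,K,T,Y}.
size 0: {}; under {} R still reaches {C,E,K,Q,T,Y} ∋ Q.
size 1: {C}, {E}, {K} …(+2); under {C} R still reaches {E,K,Q,T,Y} ∋ Q.
{K,Y}: R⊥Q given {K,Y} in G with R→· removed — back-door holds.
P(Q|do(R)) = Σ_{K,Y} P(Q|R,K,Y)·P(K,Y).

P(Q|do(R)): backdoor, adjust for {K, Y}.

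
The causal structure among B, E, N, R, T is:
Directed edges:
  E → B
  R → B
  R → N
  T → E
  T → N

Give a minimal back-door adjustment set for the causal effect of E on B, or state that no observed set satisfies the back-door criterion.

E→B: minimal back-door set ∅.

desc(E)\{E}={B}; candidates ⊆ {N,R,T}.
∅: E⊥B given ∅ in G with E→· removed — back-door holds.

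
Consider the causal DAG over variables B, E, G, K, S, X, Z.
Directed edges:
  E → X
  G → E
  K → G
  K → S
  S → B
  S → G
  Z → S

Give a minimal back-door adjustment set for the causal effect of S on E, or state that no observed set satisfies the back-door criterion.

desc(S)\{S}={B,E,G,X}; candidates ⊆ {K,Z}.
size 0: {}; under {} S still reaches {E,G,K,X,Z} ∋ E.
{K}: S⊥E given {K} in G with S→· removed — back-door holds.

S→E: minimal back-door set {K}.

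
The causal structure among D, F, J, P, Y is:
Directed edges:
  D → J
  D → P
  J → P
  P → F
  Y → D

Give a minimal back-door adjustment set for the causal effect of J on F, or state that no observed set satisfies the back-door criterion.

J→F: minimal back-door set {D}.

desc(J)\{J}={F,P}; candidates ⊆ {D,Y}.
size 0: {}; under {} J still reaches {D,F,P,Y} ∋ F.
{D}: J⊥F given {D} in G with J→· removed — back-door holds.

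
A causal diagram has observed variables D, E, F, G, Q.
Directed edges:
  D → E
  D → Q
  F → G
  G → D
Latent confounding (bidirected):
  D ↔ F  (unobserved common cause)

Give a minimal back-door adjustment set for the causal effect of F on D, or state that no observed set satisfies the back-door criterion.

desc(F)\{F}={D,E,G,Q}; candidates ⊆ {—}.
F↔D: latent back-door arc(s) into F.
size 0: {}; under {} F still reaches {D,E,Q} ∋ D.
F↔D cannot be blocked by any observed set — no back-door set.

F→D: no observed back-door set.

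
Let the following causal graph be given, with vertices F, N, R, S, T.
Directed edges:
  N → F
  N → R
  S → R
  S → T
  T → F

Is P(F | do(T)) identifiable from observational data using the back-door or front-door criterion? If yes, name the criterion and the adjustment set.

desc(T)\{T}={F}; candidates ⊆ {N,R,S}.
∅: T⊥F given ∅ in G with T→· removed — back-door holds.
P(F|do(T)) = P(F|T) — no adjustment needed.

P(F|do(T)): backdoor, adjust for ∅.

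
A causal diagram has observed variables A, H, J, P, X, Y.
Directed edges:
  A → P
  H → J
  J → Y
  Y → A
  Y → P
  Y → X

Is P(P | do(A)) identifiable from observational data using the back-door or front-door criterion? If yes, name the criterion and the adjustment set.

desc(A)\{A}={P}; candidates ⊆ {H,J,X,Y}.
size 0: {}; under {} A still reaches {H,J,P,X,Y} ∋ P.
{Y}: A⊥P given {Y} in G with A→· removed — back-door holds.
P(P|do(A)) = Σ_{Y} P(P|A,Y)·P(Y).

P(P|do(A)): backdoor, adjust for {Y}.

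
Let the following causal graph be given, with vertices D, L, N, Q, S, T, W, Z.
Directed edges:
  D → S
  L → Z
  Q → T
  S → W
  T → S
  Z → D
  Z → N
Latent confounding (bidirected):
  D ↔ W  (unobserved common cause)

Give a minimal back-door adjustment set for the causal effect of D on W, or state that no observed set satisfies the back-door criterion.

desc(D)\{D}={S,W}; candidates ⊆ {L,N,Q,T,Z}.
D↔W: latent back-door arc(s) into D.
size 0: {}; under {} D still reaches {L,N,W,Z} ∋ W.
size 1: {L}, {N}, {Q} …(+2); under {L} D still reaches {N,W,Z} ∋ W.
size 2: {L,N}, {L,Q}, {L,T} …(+7); under {L,N} D still reaches {W,Z} ∋ W.
D↔W cannot be blocked by any observed set — no back-door set.

D→W: no observed back-door set.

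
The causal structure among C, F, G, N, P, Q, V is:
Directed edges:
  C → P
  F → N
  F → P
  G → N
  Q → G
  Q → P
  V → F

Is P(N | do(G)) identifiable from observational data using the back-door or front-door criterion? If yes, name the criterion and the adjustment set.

P(N|do(G)): backdoor, adjust for ∅.

desc(G)\{G}={N}; candidates ⊆ {C,F,P,Q,V}.
∅: G⊥N given ∅ in G with G→· removed — back-door holds.
P(N|do(G)) = P(N|G) — no adjustment needed.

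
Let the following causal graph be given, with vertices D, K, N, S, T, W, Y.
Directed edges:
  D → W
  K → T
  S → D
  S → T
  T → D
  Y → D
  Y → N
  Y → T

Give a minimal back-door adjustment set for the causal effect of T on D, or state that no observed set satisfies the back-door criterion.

T→D: minimal back-door set {S, Y}.

desc(T)\{T}={D,W}; candidates ⊆ {K,N,S,Y}.
size 0: {}; under {} T still reaches {D,K,N,S,W,Y} ∋ D.
size 1: {K}, {N}, {S} …(+1); under {K} T still reaches {D,N,S,W,Y} ∋ D.
{S,Y}: T⊥D given {S,Y} in G with T→· removed — back-door holds.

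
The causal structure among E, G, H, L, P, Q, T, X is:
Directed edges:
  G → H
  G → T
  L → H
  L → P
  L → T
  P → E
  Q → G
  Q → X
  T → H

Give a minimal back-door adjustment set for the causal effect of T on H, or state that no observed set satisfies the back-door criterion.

T→H: minimal back-door set {G, L}.

desc(T)\{T}={H}; candidates ⊆ {E,G,L,P,Q,X}.
size 0: {}; under {} T still reaches {E,G,H,L,P,Q,X} ∋ H.
size 1: {E}, {G}, {L} …(+3); under {E} T still reaches {G,H,L,P,Q,X} ∋ H.
{G,L}: T⊥H given {G,L} in G with T→· removed — back-door holds.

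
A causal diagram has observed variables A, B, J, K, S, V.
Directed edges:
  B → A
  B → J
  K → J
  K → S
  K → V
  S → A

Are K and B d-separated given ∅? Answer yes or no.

Bayes-Ball from K | ∅ reaches {A,J,S,V}.
B ∉ reach(K|∅) ⇒ K ⊥ B | ∅.

Yes — K ⊥ B | ∅.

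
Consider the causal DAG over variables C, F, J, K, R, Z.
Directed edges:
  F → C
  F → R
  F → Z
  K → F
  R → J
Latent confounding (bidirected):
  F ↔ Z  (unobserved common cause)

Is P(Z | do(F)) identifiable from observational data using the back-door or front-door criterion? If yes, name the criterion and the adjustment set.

desc(F)\{F}={C,J,R,Z}; candidates ⊆ {K}.
F↔Z: latent back-door arc(s) into F.
size 0: {}; under {} F still reaches {K,Z} ∋ Z.
size 1: {K}; under {K} F still reaches {Z} ∋ Z.
F↔Z cannot be blocked by any observed set — no back-door set.
No mediator lies on a directed F→…→Z path.
Neither criterion identifies P(Z|do(F)) in this graph.

P(Z|do(F)): not identifiable (no BD/FD set).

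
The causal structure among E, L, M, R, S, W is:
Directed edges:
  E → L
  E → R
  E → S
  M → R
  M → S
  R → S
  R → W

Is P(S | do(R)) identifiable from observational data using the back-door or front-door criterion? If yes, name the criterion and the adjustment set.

P(S|do(R)): backdoor, adjust for {E, M}.

desc(R)\{R}={S,W}; candidates ⊆ {E,L,M}.
size 0: {}; under {} R still reaches {E,L,M,S} ∋ S.
size 1: {E}, {L}, {M}; under {E} R still reaches {M,S} ∋ S.
{E,M}: R⊥S given {E,M} in G with R→· removed — back-door holds.
P(S|do(R)) = Σ_{E,M} P(S|R,E,M)·P(E,M).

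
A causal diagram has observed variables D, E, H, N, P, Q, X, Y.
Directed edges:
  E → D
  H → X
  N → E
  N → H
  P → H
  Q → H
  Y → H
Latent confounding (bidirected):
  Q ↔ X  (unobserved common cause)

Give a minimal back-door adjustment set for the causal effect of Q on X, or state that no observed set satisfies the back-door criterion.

Q→X: no observed back-door set.

desc(Q)\{Q}={H,X}; candidates ⊆ {D,E,N,P,Y}.
Q↔X: latent back-door arc(s) into Q.
size 0: {}; under {} Q still reaches {X} ∋ X.
size 1: {D}, {E}, {N} …(+2); under {D} Q still reaches {X} ∋ X.
size 2: {D,E}, {D,N}, {D,P} …(+7); under {D,E} Q still reaches {X} ∋ X.
Q↔X cannot be blocked by any observed set — no back-door set.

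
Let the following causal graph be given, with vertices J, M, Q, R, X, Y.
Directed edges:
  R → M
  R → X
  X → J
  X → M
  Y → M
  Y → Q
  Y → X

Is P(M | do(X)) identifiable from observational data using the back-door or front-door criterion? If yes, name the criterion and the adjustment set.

desc(X)\{X}={J,M}; candidates ⊆ {Q,R,Y}.
size 0: {}; under {} X still reaches {M,Q,R,Y} ∋ M.
size 1: {Q}, {R}, {Y}; under {Q} X still reaches {M,R,Y} ∋ M.
{R,Y}: X⊥M given {R,Y} in G with X→· removed — back-door holds.
P(M|do(X)) = Σ_{R,Y} P(M|X,R,Y)·P(R,Y).

P(M|do(X)): backdoor, adjust for {R, Y}.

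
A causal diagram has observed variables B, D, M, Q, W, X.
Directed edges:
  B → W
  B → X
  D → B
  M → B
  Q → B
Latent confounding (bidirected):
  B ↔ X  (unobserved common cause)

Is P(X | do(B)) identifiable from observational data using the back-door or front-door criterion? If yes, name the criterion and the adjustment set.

desc(B)\{B}={W,X}; candidates ⊆ {D,M,Q}.
B↔X: latent back-door arc(s) into B.
size 0: {}; under {} B still reaches {D,M,Q,X} ∋ X.
size 1: {D}, {M}, {Q}; under {D} B still reaches {M,Q,X} ∋ X.
size 2: {D,M}, {D,Q}, {M,Q}; under {D,M} B still reaches {Q,X} ∋ X.
B↔X cannot be blocked by any observed set — no back-door set.
No mediator lies on a directed B→…→X path.
Neither criterion identifies P(X|do(B)) in this graph.

P(X|do(B)): not identifiable (no BD/FD set).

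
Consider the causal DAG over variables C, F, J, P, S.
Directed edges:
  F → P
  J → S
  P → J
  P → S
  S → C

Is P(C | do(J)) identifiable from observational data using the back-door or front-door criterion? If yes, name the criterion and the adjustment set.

P(C|do(J)): backdoor, adjust for {P}.

desc(J)\{J}={C,S}; candidates ⊆ {F,P}.
size 0: {}; under {} J still reaches {C,F,P,S} ∋ C.
{P}: J⊥C given {P} in G with J→· removed — back-door holds.
P(C|do(J)) = Σ_{P} P(C|J,P)·P(P).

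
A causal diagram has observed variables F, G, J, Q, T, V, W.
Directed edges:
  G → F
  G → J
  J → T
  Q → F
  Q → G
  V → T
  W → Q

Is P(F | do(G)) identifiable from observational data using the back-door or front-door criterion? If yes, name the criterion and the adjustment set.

P(F|do(G)): backdoor, adjust for {Q}.

desc(G)\{G}={F,J,T}; candidates ⊆ {Q,V,W}.
size 0: {}; under {} G still reaches {F,Q,W} ∋ F.
{Q}: G⊥F given {Q} in G with G→· removed — back-door holds.
P(F|do(G)) = Σ_{Q} P(F|G,Q)·P(Q).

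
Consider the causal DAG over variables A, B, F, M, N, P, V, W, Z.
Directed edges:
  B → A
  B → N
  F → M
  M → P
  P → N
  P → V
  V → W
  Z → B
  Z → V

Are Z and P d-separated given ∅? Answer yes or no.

Yes — Z ⊥ P | ∅.

Bayes-Ball from Z | ∅ reaches {A,B,N,V,W}.
P ∉ reach(Z|∅) ⇒ Z ⊥ P | ∅.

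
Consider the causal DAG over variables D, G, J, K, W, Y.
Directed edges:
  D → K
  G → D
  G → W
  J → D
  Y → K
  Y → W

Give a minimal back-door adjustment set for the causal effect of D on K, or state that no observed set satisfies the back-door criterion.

D→K: minimal back-door set ∅.

desc(D)\{D}={K}; candidates ⊆ {G,J,W,Y}.
∅: D⊥K given ∅ in G with D→· removed — back-door holds.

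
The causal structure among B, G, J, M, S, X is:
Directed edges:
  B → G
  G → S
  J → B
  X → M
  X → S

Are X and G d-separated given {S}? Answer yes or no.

No — X and G are d-connected given {S}.

Bayes-Ball from X | {S} reaches {B,G,J,M}.
G ∈ reach(X|{S}) ⇒ X ⊥̸ G | {S}.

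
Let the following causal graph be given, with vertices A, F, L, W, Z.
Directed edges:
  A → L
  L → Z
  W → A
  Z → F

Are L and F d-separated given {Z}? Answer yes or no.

Bayes-Ball from L | {Z} reaches {A,W}.
F ∉ reach(L|{Z}) ⇒ L ⊥ F | {Z}.

Yes — L ⊥ F | {Z}.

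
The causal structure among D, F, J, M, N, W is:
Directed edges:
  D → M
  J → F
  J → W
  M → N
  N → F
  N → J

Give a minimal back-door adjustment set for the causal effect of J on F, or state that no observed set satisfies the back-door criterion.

J→F: minimal back-door set {N}.

desc(J)\{J}={F,W}; candidates ⊆ {D,M,N}.
size 0: {}; under {} J still reaches {D,F,M,N} ∋ F.
{N}: J⊥F given {N} in G with J→· removed — back-door holds.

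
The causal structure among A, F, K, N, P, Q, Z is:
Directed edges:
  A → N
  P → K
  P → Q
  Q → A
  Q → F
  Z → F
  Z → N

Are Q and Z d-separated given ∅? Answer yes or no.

Bayes-Ball from Q | ∅ reaches {A,F,K,N,P}.
Z ∉ reach(Q|∅) ⇒ Q ⊥ Z | ∅.

Yes — Q ⊥ Z | ∅.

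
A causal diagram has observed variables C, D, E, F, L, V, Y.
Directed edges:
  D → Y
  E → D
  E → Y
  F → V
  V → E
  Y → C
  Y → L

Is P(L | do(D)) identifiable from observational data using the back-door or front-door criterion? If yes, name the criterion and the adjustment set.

P(L|do(D)): backdoor, adjust for {E}.

desc(D)\{D}={C,L,Y}; candidates ⊆ {E,F,V}.
size 0: {}; under {} D still reaches {C,E,F,L,V,Y} ∋ L.
{E}: D⊥L given {E} in G with D→· removed — back-door holds.
P(L|do(D)) = Σ_{E} P(L|D,E)·P(E).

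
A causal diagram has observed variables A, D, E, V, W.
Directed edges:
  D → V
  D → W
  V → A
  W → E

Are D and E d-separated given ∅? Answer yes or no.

No — D and E are d-connected given ∅.

Bayes-Ball from D | ∅ reaches {A,E,V,W}.
E ∈ reach(D|∅) ⇒ D ⊥̸ E | ∅.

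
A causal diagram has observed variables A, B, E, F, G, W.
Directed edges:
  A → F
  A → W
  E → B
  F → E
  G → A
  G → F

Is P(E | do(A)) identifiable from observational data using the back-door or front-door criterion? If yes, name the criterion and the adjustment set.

P(E|do(A)): backdoor, adjust for {G}.

desc(A)\{A}={B,E,F,W}; candidates ⊆ {G}.
size 0: {}; under {} A still reaches {B,E,F,G} ∋ E.
{G}: A⊥E given {G} in G with A→· removed — back-door holds.
P(E|do(A)) = Σ_{G} P(E|A,G)·P(G).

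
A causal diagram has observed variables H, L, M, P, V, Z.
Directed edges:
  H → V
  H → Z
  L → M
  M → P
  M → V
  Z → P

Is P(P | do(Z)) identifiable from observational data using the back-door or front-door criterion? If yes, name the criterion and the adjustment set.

P(P|do(Z)): backdoor, adjust for ∅.

desc(Z)\{Z}={P}; candidates ⊆ {H,L,M,V}.
∅: Z⊥P given ∅ in G with Z→· removed — back-door holds.
P(P|do(Z)) = P(P|Z) — no adjustment needed.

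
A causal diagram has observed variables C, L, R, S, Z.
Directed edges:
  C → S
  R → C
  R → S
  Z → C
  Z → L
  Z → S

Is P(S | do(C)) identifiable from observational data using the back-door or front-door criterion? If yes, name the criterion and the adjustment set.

desc(C)\{C}={S}; candidates ⊆ {L,R,Z}.
size 0: {}; under {} C still reaches {L,R,S,Z} ∋ S.
size 1: {L}, {R}, {Z}; under {L} C still reaches {R,S,Z} ∋ S.
{R,Z}: C⊥S given {R,Z} in G with C→· removed — back-door holds.
P(S|do(C)) = Σ_{R,Z} P(S|C,R,Z)·P(R,Z).

P(S|do(C)): backdoor, adjust for {R, Z}.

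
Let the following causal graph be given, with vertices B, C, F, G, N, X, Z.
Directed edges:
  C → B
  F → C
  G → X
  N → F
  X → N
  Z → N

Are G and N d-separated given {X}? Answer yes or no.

Bayes-Ball from G | {X} reaches ∅.
N ∉ reach(G|{X}) ⇒ G ⊥ N | {X}.

Yes — G ⊥ N | {X}.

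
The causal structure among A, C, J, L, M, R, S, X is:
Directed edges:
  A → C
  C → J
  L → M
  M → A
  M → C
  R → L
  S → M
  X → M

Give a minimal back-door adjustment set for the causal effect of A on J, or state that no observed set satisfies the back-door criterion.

A→J: minimal back-door set {M}.

desc(A)\{A}={C,J}; candidates ⊆ {L,M,R,S,X}.
size 0: {}; under {} A still reaches {C,J,L,M,R,S,X} ∋ J.
{M}: A⊥J given {M} in G with A→· removed — back-door holds.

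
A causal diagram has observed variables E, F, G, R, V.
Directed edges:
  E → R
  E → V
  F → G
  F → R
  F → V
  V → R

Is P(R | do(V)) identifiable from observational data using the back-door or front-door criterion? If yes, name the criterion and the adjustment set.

P(R|do(V)): backdoor, adjust for {E, F}.

desc(V)\{V}={R}; candidates ⊆ {E,F,G}.
size 0: {}; under {} V still reaches {E,F,G,R} ∋ R.
size 1: {E}, {F}, {G}; under {E} V still reaches {F,G,R} ∋ R.
{E,F}: V⊥R given {E,F} in G with V→· removed — back-door holds.
P(R|do(V)) = Σ_{E,F} P(R|V,E,F)·P(E,F).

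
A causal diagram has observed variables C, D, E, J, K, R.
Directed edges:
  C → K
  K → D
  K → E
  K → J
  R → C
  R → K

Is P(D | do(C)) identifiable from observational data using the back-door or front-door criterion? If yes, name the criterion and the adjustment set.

desc(C)\{C}={D,E,J,K}; candidates ⊆ {R}.
size 0: {}; under {} C still reaches {D,E,J,K,R} ∋ D.
{R}: C⊥D given {R} in G with C→· removed — back-door holds.
P(D|do(C)) = Σ_{R} P(D|C,R)·P(R).

P(D|do(C)): backdoor, adjust for {R}.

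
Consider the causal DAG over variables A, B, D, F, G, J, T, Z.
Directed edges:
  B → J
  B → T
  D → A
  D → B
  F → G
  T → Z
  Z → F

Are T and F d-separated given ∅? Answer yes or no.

No — T and F are d-connected given ∅.

Bayes-Ball from T | ∅ reaches {A,B,D,F,G,J,Z}.
F ∈ reach(T|∅) ⇒ T ⊥̸ F | ∅.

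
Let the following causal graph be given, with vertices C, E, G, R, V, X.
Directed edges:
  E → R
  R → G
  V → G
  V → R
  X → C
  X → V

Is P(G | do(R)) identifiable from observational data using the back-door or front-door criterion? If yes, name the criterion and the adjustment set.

P(G|do(R)): backdoor, adjust for {V}.

desc(R)\{R}={G}; candidates ⊆ {C,E,V,X}.
size 0: {}; under {} R still reaches {C,E,G,V,X} ∋ G.
{V}: R⊥G given {V} in G with R→· removed — back-door holds.
P(G|do(R)) = Σ_{V} P(G|R,V)·P(V).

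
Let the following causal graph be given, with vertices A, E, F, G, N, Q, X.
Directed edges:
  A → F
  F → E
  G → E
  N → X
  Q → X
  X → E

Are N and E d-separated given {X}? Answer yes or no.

Bayes-Ball from N | {X} reaches {Q}.
E ∉ reach(N|{X}) ⇒ N ⊥ E | {X}.

Yes — N ⊥ E | {X}.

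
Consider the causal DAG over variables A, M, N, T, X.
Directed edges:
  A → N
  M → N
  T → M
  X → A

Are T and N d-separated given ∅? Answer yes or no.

Bayes-Ball from T | ∅ reaches {M,N}.
N ∈ reach(T|∅) ⇒ T ⊥̸ N | ∅.

No — T and N are d-connected given ∅.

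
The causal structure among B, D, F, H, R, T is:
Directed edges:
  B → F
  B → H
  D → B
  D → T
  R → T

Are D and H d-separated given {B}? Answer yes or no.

Yes — D ⊥ H | {B}.

Bayes-Ball from D | {B} reaches {T}.
H ∉ reach(D|{B}) ⇒ D ⊥ H | {B}.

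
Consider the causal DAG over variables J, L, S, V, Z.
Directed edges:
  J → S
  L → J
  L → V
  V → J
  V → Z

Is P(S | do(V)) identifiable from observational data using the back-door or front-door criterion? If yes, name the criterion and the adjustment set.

desc(V)\{V}={J,S,Z}; candidates ⊆ {L}.
size 0: {}; under {} V still reaches {J,L,S} ∋ S.
{L}: V⊥S given {L} in G with V→· removed — back-door holds.
P(S|do(V)) = Σ_{L} P(S|V,L)·P(L).

P(S|do(V)): backdoor, adjust for {L}.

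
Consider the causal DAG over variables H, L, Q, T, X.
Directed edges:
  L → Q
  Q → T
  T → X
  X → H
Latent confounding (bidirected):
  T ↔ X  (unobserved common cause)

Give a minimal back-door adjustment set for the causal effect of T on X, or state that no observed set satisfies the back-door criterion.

T→X: no observed back-door set.

desc(T)\{T}={H,X}; candidates ⊆ {L,Q}.
T↔X: latent back-door arc(s) into T.
size 0: {}; under {} T still reaches {H,L,Q,X} ∋ X.
size 1: {L}, {Q}; under {L} T still reaches {H,Q,X} ∋ X.
size 2: {L,Q}; under {L,Q} T still reaches {H,X} ∋ X.
T↔X cannot be blocked by any observed set — no back-door set.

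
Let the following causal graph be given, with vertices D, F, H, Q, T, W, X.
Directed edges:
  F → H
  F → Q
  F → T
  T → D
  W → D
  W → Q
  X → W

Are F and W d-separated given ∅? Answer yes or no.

Bayes-Ball from F | ∅ reaches {D,H,Q,T}.
W ∉ reach(F|∅) ⇒ F ⊥ W | ∅.

Yes — F ⊥ W | ∅.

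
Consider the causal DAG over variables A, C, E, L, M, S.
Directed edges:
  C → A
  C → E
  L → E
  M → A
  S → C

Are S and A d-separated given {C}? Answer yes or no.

Bayes-Ball from S | {C} reaches ∅.
A ∉ reach(S|{C}) ⇒ S ⊥ A | {C}.

Yes — S ⊥ A | {C}.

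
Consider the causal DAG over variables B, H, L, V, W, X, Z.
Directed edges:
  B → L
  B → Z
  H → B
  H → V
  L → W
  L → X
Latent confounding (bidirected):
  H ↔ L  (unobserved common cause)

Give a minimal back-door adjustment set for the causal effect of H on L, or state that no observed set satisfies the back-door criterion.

H→L: no observed back-door set.

desc(H)\{H}={B,L,V,W,X,Z}; candidates ⊆ {—}.
H↔L: latent back-door arc(s) into H.
size 0: {}; under {} H still reaches {L,W,X} ∋ L.
H↔L cannot be blocked by any observed set — no back-door set.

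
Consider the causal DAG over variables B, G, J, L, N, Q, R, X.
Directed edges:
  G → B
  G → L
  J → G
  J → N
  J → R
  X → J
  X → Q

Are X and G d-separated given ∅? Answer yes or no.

No — X and G are d-connected given ∅.

Bayes-Ball from X | ∅ reaches {B,G,J,L,N,Q,R}.
G ∈ reach(X|∅) ⇒ X ⊥̸ G | ∅.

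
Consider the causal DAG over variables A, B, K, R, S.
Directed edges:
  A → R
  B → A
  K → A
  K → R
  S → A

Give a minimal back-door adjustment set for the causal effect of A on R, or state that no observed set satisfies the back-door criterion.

desc(A)\{A}={R}; candidates ⊆ {B,K,S}.
size 0: {}; under {} A still reaches {B,K,R,S} ∋ R.
{K}: A⊥R given {K} in G with A→· removed — back-door holds.

A→R: minimal back-door set {K}.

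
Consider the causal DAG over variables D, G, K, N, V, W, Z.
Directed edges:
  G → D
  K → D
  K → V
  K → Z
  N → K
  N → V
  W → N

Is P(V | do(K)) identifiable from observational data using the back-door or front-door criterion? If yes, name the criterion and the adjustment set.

P(V|do(K)): backdoor, adjust for {N}.

desc(K)\{K}={D,V,Z}; candidates ⊆ {G,N,W}.
size 0: {}; under {} K still reaches {N,V,W} ∋ V.
{N}: K⊥V given {N} in G with K→· removed — back-door holds.
P(V|do(K)) = Σ_{N} P(V|K,N)·P(N).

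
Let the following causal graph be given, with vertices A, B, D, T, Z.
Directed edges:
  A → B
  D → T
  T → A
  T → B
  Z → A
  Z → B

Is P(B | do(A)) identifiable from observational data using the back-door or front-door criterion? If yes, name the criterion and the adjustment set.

desc(A)\{A}={B}; candidates ⊆ {D,T,Z}.
size 0: {}; under {} A still reaches {B,D,T,Z} ∋ B.
size 1: {D}, {T}, {Z}; under {D} A still reaches {B,T,Z} ∋ B.
{T,Z}: A⊥B given {T,Z} in G with A→· removed — back-door holds.
P(B|do(A)) = Σ_{T,Z} P(B|A,T,Z)·P(T,Z).

P(B|do(A)): backdoor, adjust for {T, Z}.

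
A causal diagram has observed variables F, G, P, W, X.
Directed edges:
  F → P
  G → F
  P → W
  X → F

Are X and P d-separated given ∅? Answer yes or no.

Bayes-Ball from X | ∅ reaches {F,P,W}.
P ∈ reach(X|∅) ⇒ X ⊥̸ P | ∅.

No — X and P are d-connected given ∅.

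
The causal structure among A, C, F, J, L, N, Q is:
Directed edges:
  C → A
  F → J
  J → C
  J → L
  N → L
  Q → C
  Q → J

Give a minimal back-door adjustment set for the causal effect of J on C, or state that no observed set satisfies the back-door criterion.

J→C: minimal back-door set {Q}.

desc(J)\{J}={A,C,L}; candidates ⊆ {F,N,Q}.
size 0: {}; under {} J still reaches {A,C,F,Q} ∋ C.
{Q}: J⊥C given {Q} in G with J→· removed — back-door holds.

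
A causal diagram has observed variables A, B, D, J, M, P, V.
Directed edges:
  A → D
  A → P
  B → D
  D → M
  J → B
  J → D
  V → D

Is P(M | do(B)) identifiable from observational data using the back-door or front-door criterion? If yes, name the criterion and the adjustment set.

P(M|do(B)): backdoor, adjust for {J}.

desc(B)\{B}={D,M}; candidates ⊆ {A,J,P,V}.
size 0: {}; under {} B still reaches {D,J,M} ∋ M.
{J}: B⊥M given {J} in G with B→· removed — back-door holds.
P(M|do(B)) = Σ_{J} P(M|B,J)·P(J).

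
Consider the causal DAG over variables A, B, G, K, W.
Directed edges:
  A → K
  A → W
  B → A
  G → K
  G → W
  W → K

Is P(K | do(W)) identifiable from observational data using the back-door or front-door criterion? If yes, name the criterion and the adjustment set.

P(K|do(W)): backdoor, adjust for {A, G}.

desc(W)\{W}={K}; candidates ⊆ {A,B,G}.
size 0: {}; under {} W still reaches {A,B,G,K} ∋ K.
size 1: {A}, {B}, {G}; under {A} W still reaches {G,K} ∋ K.
{A,G}: W⊥K given {A,G} in G with W→· removed — back-door holds.
P(K|do(W)) = Σ_{A,G} P(K|W,A,G)·P(A,G).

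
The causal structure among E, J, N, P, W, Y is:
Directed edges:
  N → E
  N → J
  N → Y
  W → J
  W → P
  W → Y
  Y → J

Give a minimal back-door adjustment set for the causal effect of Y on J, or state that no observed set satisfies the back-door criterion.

desc(Y)\{Y}={J}; candidates ⊆ {E,N,P,W}.
size 0: {}; under {} Y still reaches {E,J,N,P,W} ∋ J.
size 1: {E}, {N}, {P} …(+1); under {E} Y still reaches {J,N,P,W} ∋ J.
{N,W}: Y⊥J given {N,W} in G with Y→· removed — back-door holds.

Y→J: minimal back-door set {N, W}.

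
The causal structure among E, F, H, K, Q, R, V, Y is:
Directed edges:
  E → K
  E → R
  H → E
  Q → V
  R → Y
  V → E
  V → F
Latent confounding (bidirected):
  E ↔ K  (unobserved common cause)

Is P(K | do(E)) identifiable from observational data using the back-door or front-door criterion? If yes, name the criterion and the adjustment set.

P(K|do(E)): not identifiable (no BD/FD set).

desc(E)\{E}={K,R,Y}; candidates ⊆ {F,H,Q,V}.
E↔K: latent back-door arc(s) into E.
size 0: {}; under {} E still reaches {F,H,K,Q,V} ∋ K.
size 1: {F}, {H}, {Q} …(+1); under {F} E still reaches {H,K,Q,V} ∋ K.
size 2: {F,H}, {F,Q}, {F,V} …(+3); under {F,H} E still reaches {K,Q,V} ∋ K.
E↔K cannot be blocked by any observed set — no back-door set.
No mediator lies on a directed E→…→K path.
Neither criterion identifies P(K|do(E)) in this graph.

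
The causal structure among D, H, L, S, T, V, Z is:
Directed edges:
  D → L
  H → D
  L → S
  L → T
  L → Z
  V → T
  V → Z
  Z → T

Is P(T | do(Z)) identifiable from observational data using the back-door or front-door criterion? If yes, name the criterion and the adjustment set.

P(T|do(Z)): backdoor, adjust for {L, V}.

desc(Z)\{Z}={T}; candidates ⊆ {D,H,L,S,V}.
size 0: {}; under {} Z still reaches {D,H,L,S,T,V} ∋ T.
size 1: {D}, {H}, {L} …(+2); under {D} Z still reaches {L,S,T,V} ∋ T.
{L,V}: Z⊥T given {L,V} in G with Z→· removed — back-door holds.
P(T|do(Z)) = Σ_{L,V} P(T|Z,L,V)·P(L,V).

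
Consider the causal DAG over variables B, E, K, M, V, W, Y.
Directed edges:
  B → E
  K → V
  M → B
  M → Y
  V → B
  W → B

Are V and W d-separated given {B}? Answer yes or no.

No — V and W are d-connected given {B}.

Bayes-Ball from V | {B} reaches {K,M,W,Y}.
W ∈ reach(V|{B}) ⇒ V ⊥̸ W | {B}.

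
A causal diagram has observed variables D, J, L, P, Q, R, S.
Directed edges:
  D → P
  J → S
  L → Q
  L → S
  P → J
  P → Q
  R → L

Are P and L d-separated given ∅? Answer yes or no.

Bayes-Ball from P | ∅ reaches {D,J,Q,S}.
L ∉ reach(P|∅) ⇒ P ⊥ L | ∅.

Yes — P ⊥ L | ∅.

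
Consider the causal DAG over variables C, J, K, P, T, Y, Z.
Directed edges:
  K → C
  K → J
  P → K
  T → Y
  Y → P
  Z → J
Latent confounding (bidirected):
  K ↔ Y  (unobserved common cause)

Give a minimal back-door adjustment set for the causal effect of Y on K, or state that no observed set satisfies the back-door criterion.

desc(Y)\{Y}={C,J,K,P}; candidates ⊆ {T,Z}.
Y↔K: latent back-door arc(s) into Y.
size 0: {}; under {} Y still reaches {C,J,K,T} ∋ K.
size 1: {T}, {Z}; under {T} Y still reaches {C,J,K} ∋ K.
size 2: {T,Z}; under {T,Z} Y still reaches {C,J,K} ∋ K.
Y↔K cannot be blocked by any observed set — no back-door set.

Y→K: no observed back-door set.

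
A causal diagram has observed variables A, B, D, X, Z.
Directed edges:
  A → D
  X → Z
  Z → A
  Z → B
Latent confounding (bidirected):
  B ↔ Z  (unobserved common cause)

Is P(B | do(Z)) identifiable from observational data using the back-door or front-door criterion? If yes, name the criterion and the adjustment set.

desc(Z)\{Z}={A,B,D}; candidates ⊆ {X}.
Z↔B: latent back-door arc(s) into Z.
size 0: {}; under {} Z still reaches {B,X} ∋ B.
size 1: {X}; under {X} Z still reaches {B} ∋ B.
Z↔B cannot be blocked by any observed set — no back-door set.
No mediator lies on a directed Z→…→B path.
Neither criterion identifies P(B|do(Z)) in this graph.

P(B|do(Z)): not identifiable (no BD/FD set).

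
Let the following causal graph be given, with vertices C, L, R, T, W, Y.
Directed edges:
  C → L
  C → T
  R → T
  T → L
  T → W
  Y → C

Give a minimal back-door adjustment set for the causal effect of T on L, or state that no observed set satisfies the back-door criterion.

desc(T)\{T}={L,W}; candidates ⊆ {C,R,Y}.
size 0: {}; under {} T still reaches {C,L,R,Y} ∋ L.
{C}: T⊥L given {C} in G with T→· removed — back-door holds.

T→L: minimal back-door set {C}.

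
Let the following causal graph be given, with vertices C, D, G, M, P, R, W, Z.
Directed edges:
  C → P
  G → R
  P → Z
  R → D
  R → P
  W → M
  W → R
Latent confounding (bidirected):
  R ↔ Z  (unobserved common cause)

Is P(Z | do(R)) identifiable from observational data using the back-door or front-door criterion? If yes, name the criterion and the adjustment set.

P(Z|do(R)): frontdoor, adjust for {P}.

desc(R)\{R}={D,P,Z}; candidates ⊆ {C,G,M,W}.
R↔Z: latent back-door arc(s) into R.
size 0: {}; under {} R still reaches {G,M,W,Z} ∋ Z.
size 1: {C}, {G}, {M} …(+1); under {C} R still reaches {G,M,W,Z} ∋ Z.
size 2: {C,G}, {C,M}, {C,W} …(+3); under {C,G} R still reaches {M,W,Z} ∋ Z.
R↔Z cannot be blocked by any observed set — no back-door set.
{P}: (i) intercepts every directed R→Z path; (ii) no back-door R→{P}; (iii) {R} blocks every back-door {P}→Z. Front-door holds.
P(Z|do(R)) = Σ_{P} P(P|R) Σ_{R'} P(Z|P,R')P(R').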